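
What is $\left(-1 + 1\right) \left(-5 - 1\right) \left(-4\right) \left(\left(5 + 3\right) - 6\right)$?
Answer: $0$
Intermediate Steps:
$\left(-1 + 1\right) \left(-5 - 1\right) \left(-4\right) \left(\left(5 + 3\right) - 6\right) = 0 \left(-6\right) \left(-4\right) \left(8 - 6\right) = 0 \left(-4\right) 2 = 0 \cdot 2 = 0$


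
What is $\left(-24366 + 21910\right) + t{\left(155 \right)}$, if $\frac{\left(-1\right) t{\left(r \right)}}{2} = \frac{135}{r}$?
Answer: $- \frac{76190}{31} \approx -2457.7$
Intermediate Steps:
$t{\left(r \right)} = - \frac{270}{r}$ ($t{\left(r \right)} = - 2 \frac{135}{r} = - \frac{270}{r}$)
$\left(-24366 + 21910\right) + t{\left(155 \right)} = \left(-24366 + 21910\right) - \frac{270}{155} = -2456 - \frac{54}{31} = - \frac{76190}{31}$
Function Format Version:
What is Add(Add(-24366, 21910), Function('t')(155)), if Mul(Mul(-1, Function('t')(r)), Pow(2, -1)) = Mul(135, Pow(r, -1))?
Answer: Rational(-76190, 31) ≈ -2457.7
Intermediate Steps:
Function('t')(r) = Mul(-270, Pow(r, -1)) (Function('t')(r) = Mul(-2, Mul(135, Pow(r, -1))) = Mul(-270, Pow(r, -1)))
Add(Add(-24366, 21910), Function('t')(155)) = Add(Add(-24366, 21910), Mul(-270, Pow(155, -1))) = Add(-2456, Mul(-270, Rational(1, 155))) = Add(-2456, Rational(-54, 31)) = Rational(-76190, 31)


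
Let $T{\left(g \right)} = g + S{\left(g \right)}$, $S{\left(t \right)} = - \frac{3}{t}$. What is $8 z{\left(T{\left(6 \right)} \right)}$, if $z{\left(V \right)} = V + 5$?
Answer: $84$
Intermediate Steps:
$T{\left(g \right)} = g - \frac{3}{g}$
$z{\left(V \right)} = 5 + V$
$8 z{\left(T{\left(6 \right)} \right)} = 8 \left(5 + \left(6 - \frac{3}{6}\right)\right) = 8 \left(5 + \left(6 - \frac{1}{2}\right)\right) = 8 \left(5 + \frac{11}{2}\right) = 8 \cdot \frac{21}{2} = 84$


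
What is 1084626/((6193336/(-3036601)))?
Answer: -1646788198113/3096668 ≈ -5.3179e+5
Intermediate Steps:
1084626/((6193336/(-3036601))) = 1084626/((6193336*(-1/3036601))) = 1084626/(-6193336/3036601) = 1084626*(-3036601/6193336) = -1646788198113/3096668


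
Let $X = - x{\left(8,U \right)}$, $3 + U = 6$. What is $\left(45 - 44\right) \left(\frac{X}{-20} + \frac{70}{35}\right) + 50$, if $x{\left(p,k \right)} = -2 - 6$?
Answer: $\frac{258}{5} \approx 51.6$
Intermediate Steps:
$U = 3$ ($U = -3 + 6 = 3$)
$x{\left(p,k \right)} = -8$ ($x{\left(p,k \right)} = -2 - 6 = -8$)
$X = 8$ ($X = \left(-1\right) \left(-8\right) = 8$)
$\left(45 - 44\right) \left(\frac{X}{-20} + \frac{70}{35}\right) + 50 = \left(45 - 44\right) \left(\frac{8}{-20} + \frac{70}{35}\right) + 50 = \left(45 - 44\right) \left(8 \left(- \frac{1}{20}\right) + 70 \cdot \frac{1}{35}\right) + 50 = 1 \left(- \frac{2}{5} + 2\right) + 50 = 1 \cdot \frac{8}{5} + 50 = \frac{8}{5} + 50 = \frac{258}{5}$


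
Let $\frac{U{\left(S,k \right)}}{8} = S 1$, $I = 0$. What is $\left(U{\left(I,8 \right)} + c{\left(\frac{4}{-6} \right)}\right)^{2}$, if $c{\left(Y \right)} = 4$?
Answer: $16$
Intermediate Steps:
$U{\left(S,k \right)} = 8 S$ ($U{\left(S,k \right)} = 8 S 1 = 8 S$)
$\left(U{\left(I,8 \right)} + c{\left(\frac{4}{-6} \right)}\right)^{2} = \left(8 \cdot 0 + 4\right)^{2} = \left(0 + 4\right)^{2} = 4^{2} = 16$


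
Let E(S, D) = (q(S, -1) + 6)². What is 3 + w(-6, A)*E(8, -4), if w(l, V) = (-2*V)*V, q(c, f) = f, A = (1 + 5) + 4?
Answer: -4997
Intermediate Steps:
A = 10 (A = 6 + 4 = 10)
w(l, V) = -2*V²
E(S, D) = 25 (E(S, D) = (-1 + 6)² = 5² = 25)
3 + w(-6, A)*E(8, -4) = 3 - 2*10²*25 = 3 - 2*100*25 = 3 - 200*25 = 3 - 5000 = -4997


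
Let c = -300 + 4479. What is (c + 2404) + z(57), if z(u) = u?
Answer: 6640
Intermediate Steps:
c = 4179
(c + 2404) + z(57) = (4179 + 2404) + 57 = 6583 + 57 = 6640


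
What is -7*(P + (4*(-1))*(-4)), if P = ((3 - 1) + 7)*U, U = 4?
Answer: -364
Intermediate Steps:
P = 36 (P = ((3 - 1) + 7)*4 = (2 + 7)*4 = 9*4 = 36)
-7*(P + (4*(-1))*(-4)) = -7*(36 + (4*(-1))*(-4)) = -7*(36 - 4*(-4)) = -7*(36 + 16) = -7*52 = -364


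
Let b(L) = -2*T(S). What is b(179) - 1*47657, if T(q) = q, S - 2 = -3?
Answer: -47655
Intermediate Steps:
S = -1 (S = 2 - 3 = -1)
b(L) = 2 (b(L) = -2*(-1) = 2)
b(179) - 1*47657 = 2 - 1*47657 = 2 - 47657 = -47655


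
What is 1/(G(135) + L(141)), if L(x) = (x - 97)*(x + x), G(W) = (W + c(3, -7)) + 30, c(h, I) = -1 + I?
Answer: 1/12565 ≈ 7.9586e-5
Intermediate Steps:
G(W) = 22 + W (G(W) = (W + (-1 - 7)) + 30 = (W - 8) + 30 = (-8 + W) + 30 = 22 + W)
L(x) = 2*x*(-97 + x) (L(x) = (-97 + x)*(2*x) = 2*x*(-97 + x))
1/(G(135) + L(141)) = 1/((22 + 135) + 2*141*(-97 + 141)) = 1/(157 + 2*141*44) = 1/(157 + 12408) = 1/12565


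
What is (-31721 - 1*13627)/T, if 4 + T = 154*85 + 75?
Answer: -15116/4387 ≈ -3.4456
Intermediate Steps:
T = 13161 (T = -4 + (154*85 + 75) = -4 + (13090 + 75) = -4 + 13165 = 13161)
(-31721 - 1*13627)/T = (-31721 - 1*13627)/13161 = (-31721 - 13627)*(1/13161) = -45348*1/13161 = -15116/4387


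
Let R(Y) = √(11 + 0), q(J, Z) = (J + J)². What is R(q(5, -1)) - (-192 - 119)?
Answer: 311 + √11 ≈ 314.32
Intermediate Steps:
q(J, Z) = 4*J² (q(J, Z) = (2*J)² = 4*J²)
R(Y) = √11
R(q(5, -1)) - (-192 - 119) = √11 - (-192 - 119) = √11 - 1*(-311) = √11 + 311 = 311 + √11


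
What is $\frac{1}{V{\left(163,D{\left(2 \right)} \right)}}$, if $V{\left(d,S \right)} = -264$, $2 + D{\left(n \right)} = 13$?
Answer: $- \frac{1}{264} \approx -0.0037879$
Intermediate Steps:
$D{\left(n \right)} = 11$ ($D{\left(n \right)} = -2 + 13 = 11$)
$\frac{1}{V{\left(163,D{\left(2 \right)} \right)}} = \frac{1}{-264} = - \frac{1}{264}$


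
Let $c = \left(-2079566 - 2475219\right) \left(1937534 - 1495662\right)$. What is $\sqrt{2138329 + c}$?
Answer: $i \sqrt{2012629819191} \approx 1.4187 \cdot 10^{6} i$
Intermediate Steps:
$c = -2012631957520$ ($c = \left(-4554785\right) 441872 = -2012631957520$)
$\sqrt{2138329 + c} = \sqrt{2138329 - 2012631957520} = \sqrt{-2012629819191} = i \sqrt{2012629819191}$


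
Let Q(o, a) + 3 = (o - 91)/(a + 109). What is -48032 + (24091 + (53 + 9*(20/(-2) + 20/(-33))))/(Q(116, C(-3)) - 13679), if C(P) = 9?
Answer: -853029629764/17758961 ≈ -48034.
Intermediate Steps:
Q(o, a) = -3 + (-91 + o)/(109 + a) (Q(o, a) = -3 + (o - 91)/(a + 109) = -3 + (-91 + o)/(109 + a))
-48032 + (24091 + (53 + 9*(20/(-2) + 20/(-33))))/(Q(116, C(-3)) - 13679) = -48032 + (24091 + (53 + 9*(20/(-2) + 20/(-33))))/((-418 + 116 - 3*9)/(109 + 9) - 13679) = -48032 + (24091 + (53 + 9*(20*(-½) + 20*(-1/33))))/((-418 + 116 - 27)/118 - 13679) = -48032 + (24091 + (53 + 9*(-10 - 20/33)))/((1/118)*(-329) - 13679) = -48032 + (24091 + (53 + 9*(-350/33)))/(-329/118 - 13679) = -48032 + (24091 + (53 - 1050/11))/(-1614451/118) = -48032 + (24091 - 467/11)*(-118/1614451) = -48032 + (264534/11)*(-118/1614451) = -48032 - 31215012/17758961 = -853029629764/17758961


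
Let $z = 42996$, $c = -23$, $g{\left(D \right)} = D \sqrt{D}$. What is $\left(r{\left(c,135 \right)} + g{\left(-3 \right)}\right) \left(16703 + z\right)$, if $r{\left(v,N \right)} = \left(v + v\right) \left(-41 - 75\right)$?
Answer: $318553864 - 179097 i \sqrt{3} \approx 3.1855 \cdot 10^{8} - 3.1021 \cdot 10^{5} i$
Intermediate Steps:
$g{\left(D \right)} = D^{\frac{3}{2}}$
$r{\left(v,N \right)} = - 232 v$ ($r{\left(v,N \right)} = 2 v \left(-116\right) = - 232 v$)
$\left(r{\left(c,135 \right)} + g{\left(-3 \right)}\right) \left(16703 + z\right) = \left(\left(-232\right) \left(-23\right) + \left(-3\right)^{\frac{3}{2}}\right) \left(16703 + 42996\right) = \left(5336 - 3 i \sqrt{3}\right) 59699 = 318553864 - 179097 i \sqrt{3}$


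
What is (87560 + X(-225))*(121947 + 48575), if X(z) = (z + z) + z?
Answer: 14815803970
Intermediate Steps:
X(z) = 3*z (X(z) = 2*z + z = 3*z)
(87560 + X(-225))*(121947 + 48575) = (87560 + 3*(-225))*(121947 + 48575) = (87560 - 675)*170522 = 86885*170522 = 14815803970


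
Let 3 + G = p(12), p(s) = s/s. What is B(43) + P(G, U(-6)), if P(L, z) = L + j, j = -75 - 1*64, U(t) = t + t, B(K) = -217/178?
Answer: -25315/178 ≈ -142.22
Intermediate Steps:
B(K) = -217/178 (B(K) = -217*1/178 = -217/178)
p(s) = 1
U(t) = 2*t
j = -139 (j = -75 - 64 = -139)
G = -2 (G = -3 + 1 = -2)
P(L, z) = -139 + L (P(L, z) = L - 139 = -139 + L)
B(43) + P(G, U(-6)) = -217/178 + (-139 - 2) = -217/178 - 141 = -25315/178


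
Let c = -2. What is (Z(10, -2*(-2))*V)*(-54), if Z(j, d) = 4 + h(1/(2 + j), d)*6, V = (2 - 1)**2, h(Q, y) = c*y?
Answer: 2376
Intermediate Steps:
h(Q, y) = -2*y
V = 1 (V = 1**2 = 1)
Z(j, d) = 4 - 12*d (Z(j, d) = 4 - 2*d*6 = 4 - 12*d)
(Z(10, -2*(-2))*V)*(-54) = ((4 - (-24)*(-2))*1)*(-54) = ((4 - 12*4)*1)*(-54) = ((4 - 48)*1)*(-54) = -44*1*(-54) = -44*(-54) = 2376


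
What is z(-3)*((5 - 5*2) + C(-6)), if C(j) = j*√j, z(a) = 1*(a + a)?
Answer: 30 + 36*I*√6 ≈ 30.0 + 88.182*I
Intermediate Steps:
z(a) = 2*a (z(a) = 1*(2*a) = 2*a)
C(j) = j^(3/2)
z(-3)*((5 - 5*2) + C(-6)) = (2*(-3))*((5 - 5*2) + (-6)^(3/2)) = -6*((5 - 10) - 6*I*√6) = -6*(-5 - 6*I*√6) = 30 + 36*I*√6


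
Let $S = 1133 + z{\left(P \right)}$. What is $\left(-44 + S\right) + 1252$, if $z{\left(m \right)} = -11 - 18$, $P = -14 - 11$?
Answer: $2312$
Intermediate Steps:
$P = -25$ ($P = -14 - 11 = -25$)
$z{\left(m \right)} = -29$ ($z{\left(m \right)} = -11 - 18 = -29$)
$S = 1104$ ($S = 1133 - 29 = 1104$)
$\left(-44 + S\right) + 1252 = \left(-44 + 1104\right) + 1252 = 1060 + 1252 = 2312$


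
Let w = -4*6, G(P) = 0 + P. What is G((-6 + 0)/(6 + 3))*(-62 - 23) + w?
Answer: 98/3 ≈ 32.667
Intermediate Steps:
G(P) = P
w = -24
G((-6 + 0)/(6 + 3))*(-62 - 23) + w = ((-6 + 0)/(6 + 3))*(-62 - 23) - 24 = -6/9*(-85) - 24 = -6*⅑*(-85) - 24 = -⅔*(-85) - 24 = 170/3 - 24 = 98/3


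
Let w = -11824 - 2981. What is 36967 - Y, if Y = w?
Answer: 51772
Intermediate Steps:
w = -14805
Y = -14805
36967 - Y = 36967 - 1*(-14805) = 36967 + 14805 = 51772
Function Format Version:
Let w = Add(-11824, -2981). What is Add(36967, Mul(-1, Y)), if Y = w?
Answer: 51772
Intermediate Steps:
w = -14805
Y = -14805
Add(36967, Mul(-1, Y)) = Add(36967, Mul(-1, -14805)) = Add(36967, 14805) = 51772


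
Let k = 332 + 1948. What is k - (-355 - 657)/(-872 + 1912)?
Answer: 593053/260 ≈ 2281.0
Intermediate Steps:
k = 2280
k - (-355 - 657)/(-872 + 1912) = 2280 - (-355 - 657)/(-872 + 1912) = 2280 - (-1012)/1040 = 2280 - 1*(-253/260) = 2280 + 253/260 = 593053/260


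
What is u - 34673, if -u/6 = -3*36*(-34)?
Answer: -56705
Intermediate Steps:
u = -22032 (u = -6*(-3*36)*(-34) = -(-648)*(-34) = -6*3672 = -22032)
u - 34673 = -22032 - 34673 = -56705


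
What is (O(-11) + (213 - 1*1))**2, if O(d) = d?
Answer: 40401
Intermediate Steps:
(O(-11) + (213 - 1*1))**2 = (-11 + (213 - 1*1))**2 = (-11 + (213 - 1))**2 = (-11 + 212)**2 = 201**2 = 40401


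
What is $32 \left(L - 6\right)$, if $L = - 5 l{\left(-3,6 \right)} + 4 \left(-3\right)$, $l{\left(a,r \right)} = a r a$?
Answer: $-9216$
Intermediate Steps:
$l{\left(a,r \right)} = r a^{2}$
$L = -282$ ($L = - 5 \cdot 6 \left(-3\right)^{2} + 4 \left(-3\right) = - 5 \cdot 6 \cdot 9 - 12 = \left(-5\right) 54 - 12 = -270 - 12 = -282$)
$32 \left(L - 6\right) = 32 \left(-282 - 6\right) = 32 \left(-288\right) = -9216$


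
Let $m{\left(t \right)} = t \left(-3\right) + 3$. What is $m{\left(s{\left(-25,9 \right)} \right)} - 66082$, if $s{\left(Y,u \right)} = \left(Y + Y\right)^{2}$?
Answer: $-73579$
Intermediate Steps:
$s{\left(Y,u \right)} = 4 Y^{2}$ ($s{\left(Y,u \right)} = \left(2 Y\right)^{2} = 4 Y^{2}$)
$m{\left(t \right)} = 3 - 3 t$ ($m{\left(t \right)} = - 3 t + 3 = 3 - 3 t$)
$m{\left(s{\left(-25,9 \right)} \right)} - 66082 = \left(3 - 3 \cdot 4 \left(-25\right)^{2}\right) - 66082 = \left(3 - 3 \cdot 4 \cdot 625\right) - 66082 = \left(3 - 7500\right) - 66082 = -7497 - 66082 = -73579$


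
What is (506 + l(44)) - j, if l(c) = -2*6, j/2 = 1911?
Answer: -3328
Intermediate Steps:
j = 3822 (j = 2*1911 = 3822)
l(c) = -12
(506 + l(44)) - j = (506 - 12) - 1*3822 = 494 - 3822 = -3328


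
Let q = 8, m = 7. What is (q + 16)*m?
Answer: 168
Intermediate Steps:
(q + 16)*m = (8 + 16)*7 = 24*7 = 168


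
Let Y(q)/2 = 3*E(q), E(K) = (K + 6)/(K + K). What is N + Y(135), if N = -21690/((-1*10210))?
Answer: 80522/15315 ≈ 5.2577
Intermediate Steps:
N = 2169/1021 (N = -21690/(-10210) = -21690*(-1/10210) = 2169/1021 ≈ 2.1244)
E(K) = (6 + K)/(2*K) (E(K) = (6 + K)/((2*K)) = (6 + K)*(1/(2*K)) = (6 + K)/(2*K))
Y(q) = 3*(6 + q)/q (Y(q) = 2*(3*((6 + q)/(2*q))) = 2*(3*(6 + q)/(2*q)) = 3*(6 + q)/q)
N + Y(135) = 2169/1021 + (3 + 18/135) = 2169/1021 + (3 + 18*(1/135)) = 2169/1021 + (3 + 2/15) = 2169/1021 + 47/15 = 80522/15315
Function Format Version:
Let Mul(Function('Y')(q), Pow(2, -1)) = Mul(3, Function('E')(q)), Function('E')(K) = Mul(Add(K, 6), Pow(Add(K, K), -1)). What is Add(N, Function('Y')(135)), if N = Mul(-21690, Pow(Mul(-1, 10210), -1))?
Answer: Rational(80522, 15315) ≈ 5.2577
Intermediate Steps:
N = Rational(2169, 1021) (N = Mul(-21690, Pow(-10210, -1)) = Mul(-21690, Rational(-1, 10210)) = Rational(2169, 1021) ≈ 2.1244)
Function('E')(K) = Mul(Rational(1, 2), Pow(K, -1), Add(6, K)) (Function('E')(K) = Mul(Add(6, K), Pow(Mul(2, K), -1)) = Mul(Add(6, K), Mul(Rational(1, 2), Pow(K, -1))) = Mul(Rational(1, 2), Pow(K, -1), Add(6, K)))
Function('Y')(q) = Mul(3, Pow(q, -1), Add(6, q)) (Function('Y')(q) = Mul(2, Mul(3, Mul(Rational(1, 2), Pow(q, -1), Add(6, q)))) = Mul(2, Mul(Rational(3, 2), Pow(q, -1), Add(6, q))) = Mul(3, Pow(q, -1), Add(6, q)))
Add(N, Function('Y')(135)) = Add(Rational(2169, 1021), Add(3, Mul(18, Pow(135, -1)))) = Add(Rational(2169, 1021), Add(3, Mul(18, Rational(1, 135)))) = Add(Rational(2169, 1021), Add(3, Rational(2, 15))) = Add(Rational(2169, 1021), Rational(47, 15)) = Rational(80522, 15315)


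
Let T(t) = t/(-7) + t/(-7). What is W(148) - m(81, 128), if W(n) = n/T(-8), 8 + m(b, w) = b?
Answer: -33/4 ≈ -8.2500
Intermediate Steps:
T(t) = -2*t/7 (T(t) = t*(-⅐) + t*(-⅐) = -t/7 - t/7 = -2*t/7)
m(b, w) = -8 + b
W(n) = 7*n/16 (W(n) = n/((-2/7*(-8))) = n/(16/7) = n*(7/16) = 7*n/16)
W(148) - m(81, 128) = (7/16)*148 - (-8 + 81) = 259/4 - 1*73 = 259/4 - 73 = -33/4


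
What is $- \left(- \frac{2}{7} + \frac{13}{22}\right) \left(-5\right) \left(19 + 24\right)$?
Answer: $\frac{10105}{154} \approx 65.617$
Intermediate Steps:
$- \left(- \frac{2}{7} + \frac{13}{22}\right) \left(-5\right) \left(19 + 24\right) = - \left(\left(-2\right) \frac{1}{7} + 13 \cdot \frac{1}{22}\right) \left(-5\right) 43 = - \left(- \frac{2}{7} + \frac{13}{22}\right) \left(-5\right) 43 = - \frac{47}{154} \left(-5\right) 43 = - \frac{\left(-235\right) 43}{154} = \left(-1\right) \left(- \frac{10105}{154}\right) = \frac{10105}{154}$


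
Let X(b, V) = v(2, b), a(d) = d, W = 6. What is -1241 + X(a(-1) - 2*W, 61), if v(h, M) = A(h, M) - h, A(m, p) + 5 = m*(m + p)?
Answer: -1270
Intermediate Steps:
A(m, p) = -5 + m*(m + p)
v(h, M) = -5 + h² - h + M*h (v(h, M) = (-5 + h² + h*M) - h = (-5 + h² + M*h) - h = -5 + h² - h + M*h)
X(b, V) = -3 + 2*b (X(b, V) = -5 + 2² - 1*2 + b*2 = -5 + 4 - 2 + 2*b = -3 + 2*b)
-1241 + X(a(-1) - 2*W, 61) = -1241 + (-3 + 2*(-1 - 2*6)) = -1241 + (-3 + 2*(-1 - 12)) = -1241 + (-3 + 2*(-13)) = -1241 + (-3 - 26) = -1241 - 29 = -1270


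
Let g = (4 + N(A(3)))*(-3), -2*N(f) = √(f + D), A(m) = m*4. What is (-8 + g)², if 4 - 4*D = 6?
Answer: 3407/8 - 30*√46 ≈ 222.41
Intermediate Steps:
D = -½ (D = 1 - ¼*6 = 1 - 3/2 = -½ ≈ -0.50000)
A(m) = 4*m
N(f) = -√(-½ + f)/2 (N(f) = -√(f - ½)/2 = -√(-½ + f)/2)
g = -12 + 3*√46/4 (g = (4 - √(-2 + 4*(4*3))/4)*(-3) = (4 - √(-2 + 4*12)/4)*(-3) = (4 - √(-2 + 48)/4)*(-3) = (4 - √46/4)*(-3) = -12 + 3*√46/4 ≈ -6.9133)
(-8 + g)² = (-8 + (-12 + 3*√46/4))² = (-20 + 3*√46/4)²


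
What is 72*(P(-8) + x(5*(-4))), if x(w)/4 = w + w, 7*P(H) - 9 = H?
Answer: -80568/7 ≈ -11510.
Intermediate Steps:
P(H) = 9/7 + H/7
x(w) = 8*w (x(w) = 4*(w + w) = 4*(2*w) = 8*w)
72*(P(-8) + x(5*(-4))) = 72*((9/7 + (1/7)*(-8)) + 8*(5*(-4))) = 72*((9/7 - 8/7) + 8*(-20)) = 72*(1/7 - 160) = 72*(-1119/7) = -80568/7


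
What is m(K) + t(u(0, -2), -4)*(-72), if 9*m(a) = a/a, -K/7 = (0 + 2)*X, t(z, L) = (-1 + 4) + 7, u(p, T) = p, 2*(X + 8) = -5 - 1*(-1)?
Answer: -6479/9 ≈ -719.89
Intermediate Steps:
X = -10 (X = -8 + (-5 - 1*(-1))/2 = -8 + (-5 + 1)/2 = -8 + (1/2)*(-4) = -8 - 2 = -10)
t(z, L) = 10 (t(z, L) = 3 + 7 = 10)
K = 140 (K = -7*(0 + 2)*(-10) = -14*(-10) = -7*(-20) = 140)
m(a) = 1/9 (m(a) = (a/a)/9 = (1/9)*1 = 1/9)
m(K) + t(u(0, -2), -4)*(-72) = 1/9 + 10*(-72) = 1/9 - 720 = -6479/9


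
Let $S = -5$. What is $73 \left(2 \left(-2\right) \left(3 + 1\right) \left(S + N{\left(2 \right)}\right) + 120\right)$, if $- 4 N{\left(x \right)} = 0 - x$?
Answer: $14016$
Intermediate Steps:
$N{\left(x \right)} = \frac{x}{4}$ ($N{\left(x \right)} = - \frac{0 - x}{4} = - \frac{\left(-1\right) x}{4} = \frac{x}{4}$)
$73 \left(2 \left(-2\right) \left(3 + 1\right) \left(S + N{\left(2 \right)}\right) + 120\right) = 73 \left(2 \left(-2\right) \left(3 + 1\right) \left(-5 + \frac{1}{4} \cdot 2\right) + 120\right) = 73 \left(- 4 \cdot 4 \left(-5 + \frac{1}{2}\right) + 120\right) = 73 \left(- 4 \cdot 4 \left(- \frac{9}{2}\right) + 120\right) = 73 \left(\left(-4\right) \left(-18\right) + 120\right) = 73 \left(72 + 120\right) = 73 \cdot 192 = 14016$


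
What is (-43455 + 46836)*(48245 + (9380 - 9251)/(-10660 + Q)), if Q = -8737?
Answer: 451995329688/2771 ≈ 1.6312e+8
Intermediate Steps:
(-43455 + 46836)*(48245 + (9380 - 9251)/(-10660 + Q)) = (-43455 + 46836)*(48245 + (9380 - 9251)/(-10660 - 8737)) = 3381*(48245 + 129/(-19397)) = 3381*(48245 + 129*(-1/19397)) = 3381*(48245 - 129/19397) = 3381*(935808136/19397) = 451995329688/2771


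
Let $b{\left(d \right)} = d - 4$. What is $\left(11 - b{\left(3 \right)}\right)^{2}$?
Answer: $144$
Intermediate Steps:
$b{\left(d \right)} = -4 + d$ ($b{\left(d \right)} = d - 4 = -4 + d$)
$\left(11 - b{\left(3 \right)}\right)^{2} = \left(11 - \left(-4 + 3\right)\right)^{2} = \left(11 - -1\right)^{2} = \left(11 + 1\right)^{2} = 12^{2} = 144$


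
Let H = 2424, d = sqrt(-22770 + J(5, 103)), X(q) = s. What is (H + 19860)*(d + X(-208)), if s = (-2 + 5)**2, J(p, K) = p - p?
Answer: 200556 + 66852*I*sqrt(2530) ≈ 2.0056e+5 + 3.3626e+6*I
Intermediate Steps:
J(p, K) = 0
s = 9 (s = 3**2 = 9)
X(q) = 9
d = 3*I*sqrt(2530) (d = sqrt(-22770 + 0) = sqrt(-22770) = 3*I*sqrt(2530) ≈ 150.9*I)
(H + 19860)*(d + X(-208)) = (2424 + 19860)*(3*I*sqrt(2530) + 9) = 22284*(9 + 3*I*sqrt(2530)) = 200556 + 66852*I*sqrt(2530)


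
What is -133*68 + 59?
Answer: -8985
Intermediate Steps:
-133*68 + 59 = -9044 + 59 = -8985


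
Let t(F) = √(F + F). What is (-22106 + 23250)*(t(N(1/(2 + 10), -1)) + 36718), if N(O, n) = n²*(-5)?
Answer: 42005392 + 1144*I*√10 ≈ 4.2005e+7 + 3617.6*I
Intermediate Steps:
N(O, n) = -5*n²
t(F) = √2*√F (t(F) = √(2*F) = √2*√F)
(-22106 + 23250)*(t(N(1/(2 + 10), -1)) + 36718) = (-22106 + 23250)*(√2*√(-5*(-1)²) + 36718) = 1144*(√2*√(-5*1) + 36718) = 1144*(√2*√(-5) + 36718) = 1144*(√2*(I*√5) + 36718) = 1144*(I*√10 + 36718) = 1144*(36718 + I*√10) = 42005392 + 1144*I*√10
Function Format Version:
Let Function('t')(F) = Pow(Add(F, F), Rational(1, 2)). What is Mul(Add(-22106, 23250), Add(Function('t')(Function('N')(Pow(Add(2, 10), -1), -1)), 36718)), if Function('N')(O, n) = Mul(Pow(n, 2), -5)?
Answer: Add(42005392, Mul(1144, I, Pow(10, Rational(1, 2)))) ≈ Add(4.2005e+7, Mul(3617.6, I))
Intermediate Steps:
Function('N')(O, n) = Mul(-5, Pow(n, 2))
Function('t')(F) = Mul(Pow(2, Rational(1, 2)), Pow(F, Rational(1, 2))) (Function('t')(F) = Pow(Mul(2, F), Rational(1, 2)) = Mul(Pow(2, Rational(1, 2)), Pow(F, Rational(1, 2))))
Mul(Add(-22106, 23250), Add(Function('t')(Function('N')(Pow(Add(2, 10), -1), -1)), 36718)) = Mul(Add(-22106, 23250), Add(Mul(Pow(2, Rational(1, 2)), Pow(Mul(-5, Pow(-1, 2)), Rational(1, 2))), 36718)) = Mul(1144, Add(Mul(Pow(2, Rational(1, 2)), Pow(Mul(-5, 1), Rational(1, 2))), 36718)) = Mul(1144, Add(Mul(Pow(2, Rational(1, 2)), Pow(-5, Rational(1, 2))), 36718)) = Mul(1144, Add(Mul(Pow(2, Rational(1, 2)), Mul(I, Pow(5, Rational(1, 2)))), 36718)) = Mul(1144, Add(Mul(I, Pow(10, Rational(1, 2))), 36718)) = Mul(1144, Add(36718, Mul(I, Pow(10, Rational(1, 2))))) = Add(42005392, Mul(1144, I, Pow(10, Rational(1, 2))))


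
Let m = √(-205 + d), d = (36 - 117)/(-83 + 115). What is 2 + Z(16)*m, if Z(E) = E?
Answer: 2 + 2*I*√13282 ≈ 2.0 + 230.5*I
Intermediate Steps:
d = -81/32 ≈ -2.5313
m = I*√13282/8 (m = √(-205 - 81/32) = √(-6641/32) = I*√13282/8 ≈ 14.406*I)
2 + Z(16)*m = 2 + 16*(I*√13282/8) = 2 + 2*I*√13282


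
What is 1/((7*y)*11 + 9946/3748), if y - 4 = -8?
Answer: -1874/572219 ≈ -0.0032750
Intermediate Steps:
y = -4 (y = 4 - 8 = -4)
1/((7*y)*11 + 9946/3748) = 1/((7*(-4))*11 + 9946/3748) = 1/(-28*11 + 9946*(1/3748)) = 1/(-308 + 4973/1874) = 1/(-572219/1874) = -1874/572219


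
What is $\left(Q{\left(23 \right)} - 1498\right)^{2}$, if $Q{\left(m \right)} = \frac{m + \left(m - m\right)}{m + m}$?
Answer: $\frac{8970025}{4} \approx 2.2425 \cdot 10^{6}$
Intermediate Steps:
$Q{\left(m \right)} = \frac{1}{2}$ ($Q{\left(m \right)} = \frac{m + 0}{2 m} = m \frac{1}{2 m} = \frac{1}{2}$)
$\left(Q{\left(23 \right)} - 1498\right)^{2} = \left(\frac{1}{2} - 1498\right)^{2} = \left(- \frac{2995}{2}\right)^{2} = \frac{8970025}{4}$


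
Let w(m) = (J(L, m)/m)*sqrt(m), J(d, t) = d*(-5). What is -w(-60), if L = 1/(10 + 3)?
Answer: -I*sqrt(15)/78 ≈ -0.049654*I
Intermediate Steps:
L = 1/13 ≈ 0.076923
J(d, t) = -5*d
w(m) = -5/(13*sqrt(m)) (w(m) = ((-5*1/13)/m)*sqrt(m) = (-5/(13*m))*sqrt(m) = -5/(13*sqrt(m)))
-w(-60) = -(-5)/(13*sqrt(-60)) = -(-5)*(-I*sqrt(15)/30)/13 = -I*sqrt(15)/78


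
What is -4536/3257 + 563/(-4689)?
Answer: -23102995/15272073 ≈ -1.5128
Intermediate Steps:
-4536/3257 + 563/(-4689) = -4536*1/3257 + 563*(-1/4689) = -4536/3257 - 563/4689 = -23102995/15272073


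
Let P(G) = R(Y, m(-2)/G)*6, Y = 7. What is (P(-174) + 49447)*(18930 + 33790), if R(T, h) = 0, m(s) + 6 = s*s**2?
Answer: 2606845840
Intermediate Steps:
m(s) = -6 + s**3 (m(s) = -6 + s*s**2 = -6 + s**3)
P(G) = 0 (P(G) = 0*6 = 0)
(P(-174) + 49447)*(18930 + 33790) = (0 + 49447)*(18930 + 33790) = 49447*52720 = 2606845840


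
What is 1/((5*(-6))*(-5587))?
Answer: 1/167610 ≈ 5.9662e-6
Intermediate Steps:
1/((5*(-6))*(-5587)) = 1/(-30*(-5587)) = 1/167610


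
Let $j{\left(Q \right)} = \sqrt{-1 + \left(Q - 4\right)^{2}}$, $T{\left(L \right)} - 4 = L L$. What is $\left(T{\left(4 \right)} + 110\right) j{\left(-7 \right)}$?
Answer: $260 \sqrt{30} \approx 1424.1$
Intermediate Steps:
$T{\left(L \right)} = 4 + L^{2}$ ($T{\left(L \right)} = 4 + L L = 4 + L^{2}$)
$j{\left(Q \right)} = \sqrt{-1 + \left(-4 + Q\right)^{2}}$ ($j{\left(Q \right)} = \sqrt{-1 + \left(Q - 4\right)^{2}} = \sqrt{-1 + \left(-4 + Q\right)^{2}}$)
$\left(T{\left(4 \right)} + 110\right) j{\left(-7 \right)} = \left(\left(4 + 4^{2}\right) + 110\right) \sqrt{-1 + \left(-4 - 7\right)^{2}} = \left(\left(4 + 16\right) + 110\right) \sqrt{-1 + \left(-11\right)^{2}} = \left(20 + 110\right) \sqrt{-1 + 121} = 130 \sqrt{120} = 130 \cdot 2 \sqrt{30} = 260 \sqrt{30}$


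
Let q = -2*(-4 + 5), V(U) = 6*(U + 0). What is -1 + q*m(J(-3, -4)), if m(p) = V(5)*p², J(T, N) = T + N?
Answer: -2941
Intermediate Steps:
V(U) = 6*U
J(T, N) = N + T
m(p) = 30*p² (m(p) = (6*5)*p² = 30*p²)
q = -2 (q = -2*1 = -2)
-1 + q*m(J(-3, -4)) = -1 - 60*(-4 - 3)² = -1 - 60*(-7)² = -1 - 60*49 = -1 - 2*1470 = -1 - 2940 = -2941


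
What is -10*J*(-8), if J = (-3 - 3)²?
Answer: 2880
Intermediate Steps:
J = 36 (J = (-6)² = 36)
-10*J*(-8) = -10*36*(-8) = -360*(-8) = 2880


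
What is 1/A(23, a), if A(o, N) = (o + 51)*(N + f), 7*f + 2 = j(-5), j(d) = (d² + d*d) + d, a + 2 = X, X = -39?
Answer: -7/18056 ≈ -0.00038768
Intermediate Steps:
a = -41 (a = -2 - 39 = -41)
j(d) = d + 2*d² (j(d) = (d² + d²) + d = 2*d² + d = d + 2*d²)
f = 43/7 (f = -2/7 + (-5*(1 + 2*(-5)))/7 = -2/7 + (-5*(1 - 10))/7 = -2/7 + (-5*(-9))/7 = -2/7 + (⅐)*45 = -2/7 + 45/7 = 43/7 ≈ 6.1429)
A(o, N) = (51 + o)*(43/7 + N) (A(o, N) = (o + 51)*(N + 43/7) = (51 + o)*(43/7 + N))
1/A(23, a) = 1/(2193/7 + 51*(-41) + (43/7)*23 - 41*23) = 1/(2193/7 - 2091 + 989/7 - 943) = 1/(-18056/7) = -7/18056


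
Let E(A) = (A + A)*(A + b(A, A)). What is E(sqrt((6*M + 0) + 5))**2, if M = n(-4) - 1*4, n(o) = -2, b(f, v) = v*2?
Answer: 34596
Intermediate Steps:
b(f, v) = 2*v
M = -6 (M = -2 - 1*4 = -2 - 4 = -6)
E(A) = 6*A**2 (E(A) = (A + A)*(A + 2*A) = (2*A)*(3*A) = 6*A**2)
E(sqrt((6*M + 0) + 5))**2 = (6*(sqrt((6*(-6) + 0) + 5))**2)**2 = (6*(sqrt((-36 + 0) + 5))**2)**2 = (6*(sqrt(-36 + 5))**2)**2 = (6*(sqrt(-31))**2)**2 = (6*(I*sqrt(31))**2)**2 = (6*(-31))**2 = (-186)**2 = 34596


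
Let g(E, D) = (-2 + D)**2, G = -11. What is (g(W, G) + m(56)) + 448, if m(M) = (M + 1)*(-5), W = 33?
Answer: 332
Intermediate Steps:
m(M) = -5 - 5*M (m(M) = (1 + M)*(-5) = -5 - 5*M)
(g(W, G) + m(56)) + 448 = ((-2 - 11)**2 + (-5 - 5*56)) + 448 = ((-13)**2 + (-5 - 280)) + 448 = (169 - 285) + 448 = -116 + 448 = 332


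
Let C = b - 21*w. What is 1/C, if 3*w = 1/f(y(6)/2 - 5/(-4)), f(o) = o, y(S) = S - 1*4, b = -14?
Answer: -9/154 ≈ -0.058442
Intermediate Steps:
y(S) = -4 + S (y(S) = S - 4 = -4 + S)
w = 4/27 (w = 1/(3*((-4 + 6)/2 - 5/(-4))) = 1/(3*(2*(½) - 5*(-¼))) = 1/(3*(1 + 5/4)) = 1/(3*(9/4)) = (⅓)*(4/9) = 4/27 ≈ 0.14815)
C = -154/9 (C = -14 - 21*4/27 = -14 - 28/9 = -154/9 ≈ -17.111)
1/C = 1/(-154/9) = -9/154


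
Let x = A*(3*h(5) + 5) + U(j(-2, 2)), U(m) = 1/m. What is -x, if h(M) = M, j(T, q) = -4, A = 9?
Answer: -719/4 ≈ -179.75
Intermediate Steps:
x = 719/4 (x = 9*(3*5 + 5) + 1/(-4) = 9*(15 + 5) - ¼ = 9*20 - ¼ = 180 - ¼ = 719/4 ≈ 179.75)
-x = -1*719/4 = -719/4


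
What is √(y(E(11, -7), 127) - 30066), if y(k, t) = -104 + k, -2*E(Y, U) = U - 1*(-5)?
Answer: I*√30169 ≈ 173.69*I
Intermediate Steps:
E(Y, U) = -5/2 - U/2 (E(Y, U) = -(U - 1*(-5))/2 = -(U + 5)/2 = -(5 + U)/2 = -5/2 - U/2)
√(y(E(11, -7), 127) - 30066) = √((-104 + (-5/2 - ½*(-7))) - 30066) = √((-104 + (-5/2 + 7/2)) - 30066) = √((-104 + 1) - 30066) = √(-103 - 30066) = √(-30169) = I*√30169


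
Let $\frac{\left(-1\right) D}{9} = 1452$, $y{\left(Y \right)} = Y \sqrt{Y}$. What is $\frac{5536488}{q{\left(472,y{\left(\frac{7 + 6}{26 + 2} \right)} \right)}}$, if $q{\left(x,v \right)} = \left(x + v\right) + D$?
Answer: $- \frac{510293285906432}{1160962369145} - \frac{1343521088 \sqrt{91}}{1160962369145} \approx -439.55$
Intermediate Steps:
$y{\left(Y \right)} = Y^{\frac{3}{2}}$
$D = -13068$ ($D = \left(-9\right) 1452 = -13068$)
$q{\left(x,v \right)} = -13068 + v + x$ ($q{\left(x,v \right)} = \left(x + v\right) - 13068 = \left(v + x\right) - 13068 = -13068 + v + x$)
$\frac{5536488}{q{\left(472,y{\left(\frac{7 + 6}{26 + 2} \right)} \right)}} = \frac{5536488}{-13068 + \left(\frac{7 + 6}{26 + 2}\right)^{\frac{3}{2}} + 472} = \frac{5536488}{-13068 + \left(\frac{13}{28}\right)^{\frac{3}{2}} + 472} = \frac{5536488}{-13068 + \frac{13 \sqrt{91}}{392} + 472} = \frac{5536488}{-12596 + \frac{13 \sqrt{91}}{392}}$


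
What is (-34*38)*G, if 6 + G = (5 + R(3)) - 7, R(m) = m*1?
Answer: 6460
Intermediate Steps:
R(m) = m
G = -5 (G = -6 + ((5 + 3) - 7) = -6 + (8 - 7) = -6 + 1 = -5)
(-34*38)*G = -34*38*(-5) = -1292*(-5) = 6460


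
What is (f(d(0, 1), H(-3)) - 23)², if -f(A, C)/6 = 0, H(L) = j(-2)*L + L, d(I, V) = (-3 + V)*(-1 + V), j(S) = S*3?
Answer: 529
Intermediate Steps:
j(S) = 3*S
d(I, V) = (-1 + V)*(-3 + V)
H(L) = -5*L (H(L) = (3*(-2))*L + L = -6*L + L = -5*L)
f(A, C) = 0 (f(A, C) = -6*0 = 0)
(f(d(0, 1), H(-3)) - 23)² = (0 - 23)² = (-23)² = 529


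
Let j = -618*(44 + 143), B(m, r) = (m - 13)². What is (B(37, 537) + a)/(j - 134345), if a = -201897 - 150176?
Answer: 351497/249911 ≈ 1.4065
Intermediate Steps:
B(m, r) = (-13 + m)²
a = -352073
j = -115566 (j = -618*187 = -115566)
(B(37, 537) + a)/(j - 134345) = ((-13 + 37)² - 352073)/(-115566 - 134345) = (24² - 352073)/(-249911) = (576 - 352073)*(-1/249911) = -351497*(-1/249911) = 351497/249911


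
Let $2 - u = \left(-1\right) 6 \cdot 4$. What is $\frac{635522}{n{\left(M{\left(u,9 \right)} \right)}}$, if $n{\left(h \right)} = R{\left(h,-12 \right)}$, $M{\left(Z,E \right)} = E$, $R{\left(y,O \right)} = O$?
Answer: $- \frac{317761}{6} \approx -52960.0$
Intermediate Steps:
$u = 26$ ($u = 2 - \left(-1\right) 6 \cdot 4 = 2 - \left(-6\right) 4 = 2 - -24 = 2 + 24 = 26$)
$n{\left(h \right)} = -12$
$\frac{635522}{n{\left(M{\left(u,9 \right)} \right)}} = \frac{635522}{-12} = 635522 \left(- \frac{1}{12}\right) = - \frac{317761}{6}$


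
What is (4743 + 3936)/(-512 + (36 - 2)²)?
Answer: 8679/644 ≈ 13.477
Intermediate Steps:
(4743 + 3936)/(-512 + (36 - 2)²) = 8679/(-512 + 34²) = 8679/(-512 + 1156) = 8679/644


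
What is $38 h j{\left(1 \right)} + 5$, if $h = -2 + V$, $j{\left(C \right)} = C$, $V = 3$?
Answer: $43$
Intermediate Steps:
$h = 1$ ($h = -2 + 3 = 1$)
$38 h j{\left(1 \right)} + 5 = 38 \cdot 1 \cdot 1 + 5 = 38 \cdot 1 + 5 = 38 + 5 = 43$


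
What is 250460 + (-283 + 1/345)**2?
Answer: 39343399456/119025 ≈ 3.3055e+5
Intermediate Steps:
250460 + (-283 + 1/345)**2 = 250460 + (-97634/345)**2 = 250460 + 9532397956/119025 = 39343399456/119025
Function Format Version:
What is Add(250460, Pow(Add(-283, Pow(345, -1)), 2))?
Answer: Rational(39343399456, 119025) ≈ 3.3055e+5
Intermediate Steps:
Add(250460, Pow(Add(-283, Pow(345, -1)), 2)) = Add(250460, Pow(Add(-283, Rational(1, 345)), 2)) = Add(250460, Pow(Rational(-97634, 345), 2)) = Add(250460, Rational(9532397956, 119025)) = Rational(39343399456, 119025)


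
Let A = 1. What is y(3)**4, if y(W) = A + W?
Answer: 256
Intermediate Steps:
y(W) = 1 + W
y(3)**4 = (1 + 3)**4 = 4**4 = 256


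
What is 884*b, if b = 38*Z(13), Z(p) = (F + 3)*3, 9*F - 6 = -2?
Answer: 1041352/3 ≈ 3.4712e+5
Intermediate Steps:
F = 4/9 (F = 2/3 + (1/9)*(-2) = 2/3 - 2/9 = 4/9 ≈ 0.44444)
Z(p) = 31/3 (Z(p) = (4/9 + 3)*3 = (31/9)*3 = 31/3)
b = 1178/3 (b = 38*(31/3) = 1178/3 ≈ 392.67)
884*b = 884*(1178/3) = 1041352/3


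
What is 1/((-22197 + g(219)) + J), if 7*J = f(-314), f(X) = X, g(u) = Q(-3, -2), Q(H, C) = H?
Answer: -7/155714 ≈ -4.4954e-5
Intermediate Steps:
g(u) = -3
J = -314/7 (J = (⅐)*(-314) = -314/7 ≈ -44.857)
1/((-22197 + g(219)) + J) = 1/((-22197 - 3) - 314/7) = 1/(-22200 - 314/7) = 1/(-155714/7) = -7/155714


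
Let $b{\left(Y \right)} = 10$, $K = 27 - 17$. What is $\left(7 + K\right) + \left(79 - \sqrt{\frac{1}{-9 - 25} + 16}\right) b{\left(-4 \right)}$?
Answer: $807 - \frac{5 \sqrt{18462}}{17} \approx 767.04$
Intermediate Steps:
$K = 10$
$\left(7 + K\right) + \left(79 - \sqrt{\frac{1}{-9 - 25} + 16}\right) b{\left(-4 \right)} = \left(7 + 10\right) + \left(79 - \sqrt{\frac{1}{-9 - 25} + 16}\right) 10 = 17 + \left(79 - \sqrt{\frac{1}{-34} + 16}\right) 10 = 17 + \left(79 - \sqrt{- \frac{1}{34} + 16}\right) 10 = 17 + \left(79 - \sqrt{\frac{543}{34}}\right) 10 = 17 + \left(79 - \frac{\sqrt{18462}}{34}\right) 10 = 17 + \left(790 - \frac{5 \sqrt{18462}}{17}\right) = 807 - \frac{5 \sqrt{18462}}{17}$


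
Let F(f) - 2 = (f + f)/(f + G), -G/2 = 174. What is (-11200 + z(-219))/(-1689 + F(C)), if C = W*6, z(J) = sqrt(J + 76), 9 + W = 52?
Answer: 168000/25391 - 15*I*sqrt(143)/25391 ≈ 6.6165 - 0.0070645*I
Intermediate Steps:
W = 43 (W = -9 + 52 = 43)
G = -348 (G = -2*174 = -348)
z(J) = sqrt(76 + J)
C = 258 (C = 43*6 = 258)
F(f) = 2 + 2*f/(-348 + f) (F(f) = 2 + (f + f)/(f - 348) = 2 + (2*f)/(-348 + f) = 2 + 2*f/(-348 + f))
(-11200 + z(-219))/(-1689 + F(C)) = (-11200 + sqrt(76 - 219))/(-1689 + 4*(-174 + 258)/(-348 + 258)) = (-11200 + sqrt(-143))/(-1689 + 4*84/(-90)) = (-11200 + I*sqrt(143))/(-1689 + 4*(-1/90)*84) = (-11200 + I*sqrt(143))/(-1689 - 56/15) = (-11200 + I*sqrt(143))/(-25391/15) = (-11200 + I*sqrt(143))*(-15/25391) = 168000/25391 - 15*I*sqrt(143)/25391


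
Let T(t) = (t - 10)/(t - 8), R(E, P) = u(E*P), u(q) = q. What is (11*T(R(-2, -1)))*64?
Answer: 2816/3 ≈ 938.67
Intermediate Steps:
R(E, P) = E*P
T(t) = (-10 + t)/(-8 + t)
(11*T(R(-2, -1)))*64 = (11*((-10 - 2*(-1))/(-8 - 2*(-1))))*64 = (11*((-10 + 2)/(-8 + 2)))*64 = (11*(-8/(-6)))*64 = (11*(-1/6*(-8)))*64 = (11*(4/3))*64 = (44/3)*64 = 2816/3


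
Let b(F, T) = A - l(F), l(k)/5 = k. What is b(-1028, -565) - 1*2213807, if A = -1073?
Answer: -2209740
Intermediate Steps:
l(k) = 5*k
b(F, T) = -1073 - 5*F
b(-1028, -565) - 1*2213807 = (-1073 - 5*(-1028)) - 1*2213807 = (-1073 + 5140) - 2213807 = 4067 - 2213807 = -2209740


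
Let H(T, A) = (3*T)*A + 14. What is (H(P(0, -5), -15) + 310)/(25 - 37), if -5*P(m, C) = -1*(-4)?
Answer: -30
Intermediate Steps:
P(m, C) = -⅘ (P(m, C) = -(-1)*(-4)/5 = -⅕*4 = -⅘)
H(T, A) = 14 + 3*A*T (H(T, A) = 3*A*T + 14 = 14 + 3*A*T)
(H(P(0, -5), -15) + 310)/(25 - 37) = ((14 + 3*(-15)*(-⅘)) + 310)/(25 - 37) = ((14 + 36) + 310)/(-12) = (50 + 310)*(-1/12) = 360*(-1/12) = -30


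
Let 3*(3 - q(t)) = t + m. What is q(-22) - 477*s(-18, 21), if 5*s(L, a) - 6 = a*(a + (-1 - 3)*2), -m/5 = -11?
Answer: -133123/5 ≈ -26625.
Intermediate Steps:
m = 55 (m = -5*(-11) = 55)
q(t) = -46/3 - t/3 (q(t) = 3 - (t + 55)/3 = 3 - (55 + t)/3 = 3 + (-55/3 - t/3) = -46/3 - t/3)
s(L, a) = 6/5 + a*(-8 + a)/5 (s(L, a) = 6/5 + (a*(a + (-1 - 3)*2))/5 = 6/5 + (a*(a - 4*2))/5 = 6/5 + (a*(a - 8))/5 = 6/5 + (a*(-8 + a))/5 = 6/5 + a*(-8 + a)/5)
q(-22) - 477*s(-18, 21) = (-46/3 - 1/3*(-22)) - 477*(6/5 - 8/5*21 + (1/5)*21**2) = (-46/3 + 22/3) - 477*(6/5 - 168/5 + (1/5)*441) = -8 - 477*(6/5 - 168/5 + 441/5) = -8 - 477*279/5 = -8 - 133083/5 = -133123/5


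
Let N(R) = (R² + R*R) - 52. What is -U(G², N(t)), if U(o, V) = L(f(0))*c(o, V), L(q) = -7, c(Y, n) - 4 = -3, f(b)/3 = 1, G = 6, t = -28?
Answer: 7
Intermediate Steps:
f(b) = 3 (f(b) = 3*1 = 3)
c(Y, n) = 1 (c(Y, n) = 4 - 3 = 1)
N(R) = -52 + 2*R² (N(R) = (R² + R²) - 52 = 2*R² - 52 = -52 + 2*R²)
U(o, V) = -7 (U(o, V) = -7*1 = -7)
-U(G², N(t)) = -1*(-7) = 7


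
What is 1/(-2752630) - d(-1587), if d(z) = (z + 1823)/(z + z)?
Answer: 324808753/4368423810 ≈ 0.074354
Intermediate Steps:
d(z) = (1823 + z)/(2*z) (d(z) = (1823 + z)/((2*z)) = (1823 + z)*(1/(2*z)) = (1823 + z)/(2*z))
1/(-2752630) - d(-1587) = 1/(-2752630) - (1823 - 1587)/(2*(-1587)) = -1/2752630 - (-1)*236/(2*1587) = -1/2752630 - 1*(-118/1587) = -1/2752630 + 118/1587 = 324808753/4368423810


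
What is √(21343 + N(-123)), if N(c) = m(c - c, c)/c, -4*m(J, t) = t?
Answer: √85371/2 ≈ 146.09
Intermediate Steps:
m(J, t) = -t/4
N(c) = -¼ (N(c) = (-c/4)/c = -¼)
√(21343 + N(-123)) = √(21343 - ¼) = √(85371/4) = √85371/2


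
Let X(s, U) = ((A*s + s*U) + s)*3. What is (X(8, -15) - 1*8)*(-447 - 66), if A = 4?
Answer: 127224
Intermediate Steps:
X(s, U) = 15*s + 3*U*s (X(s, U) = ((4*s + s*U) + s)*3 = ((4*s + U*s) + s)*3 = (5*s + U*s)*3 = 15*s + 3*U*s)
(X(8, -15) - 1*8)*(-447 - 66) = (3*8*(5 - 15) - 1*8)*(-447 - 66) = (3*8*(-10) - 8)*(-513) = (-240 - 8)*(-513) = -248*(-513) = 127224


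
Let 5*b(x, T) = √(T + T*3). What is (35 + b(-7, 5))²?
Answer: 6129/5 + 28*√5 ≈ 1288.4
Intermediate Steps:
b(x, T) = 2*√T/5 (b(x, T) = √(T + T*3)/5 = √(T + 3*T)/5 = √(4*T)/5 = (2*√T)/5 = 2*√T/5)
(35 + b(-7, 5))² = (35 + 2*√5/5)²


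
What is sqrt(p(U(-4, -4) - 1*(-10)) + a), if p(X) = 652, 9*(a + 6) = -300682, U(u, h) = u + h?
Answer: 2*I*sqrt(73717)/3 ≈ 181.01*I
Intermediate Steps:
U(u, h) = h + u
a = -300736/9 (a = -6 + (1/9)*(-300682) = -6 - 300682/9 = -300736/9 ≈ -33415.)
sqrt(p(U(-4, -4) - 1*(-10)) + a) = sqrt(652 - 300736/9) = sqrt(-294868/9) = 2*I*sqrt(73717)/3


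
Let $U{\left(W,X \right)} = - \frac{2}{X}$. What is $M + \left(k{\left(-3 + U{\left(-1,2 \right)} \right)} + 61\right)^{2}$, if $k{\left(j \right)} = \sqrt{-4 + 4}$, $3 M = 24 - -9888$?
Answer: $7025$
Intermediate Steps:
$M = 3304$ ($M = \frac{24 - -9888}{3} = \frac{24 + 9888}{3} = \frac{1}{3} \cdot 9912 = 3304$)
$k{\left(j \right)} = 0$ ($k{\left(j \right)} = \sqrt{0} = 0$)
$M + \left(k{\left(-3 + U{\left(-1,2 \right)} \right)} + 61\right)^{2} = 3304 + \left(0 + 61\right)^{2} = 3304 + 61^{2} = 3304 + 3721 = 7025$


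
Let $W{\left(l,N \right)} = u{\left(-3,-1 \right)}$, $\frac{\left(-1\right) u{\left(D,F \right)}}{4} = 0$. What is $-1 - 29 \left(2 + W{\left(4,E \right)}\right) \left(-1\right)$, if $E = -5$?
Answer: $57$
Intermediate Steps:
$u{\left(D,F \right)} = 0$ ($u{\left(D,F \right)} = \left(-4\right) 0 = 0$)
$W{\left(l,N \right)} = 0$
$-1 - 29 \left(2 + W{\left(4,E \right)}\right) \left(-1\right) = -1 - 29 \left(2 + 0\right) \left(-1\right) = -1 - 29 \cdot 2 \left(-1\right) = -1 - -58 = -1 + 58 = 57$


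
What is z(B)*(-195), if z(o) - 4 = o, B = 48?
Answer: -10140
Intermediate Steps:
z(o) = 4 + o
z(B)*(-195) = (4 + 48)*(-195) = 52*(-195) = -10140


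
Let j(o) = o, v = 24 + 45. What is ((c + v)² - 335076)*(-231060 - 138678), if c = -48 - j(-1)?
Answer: 123711376896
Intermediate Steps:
v = 69
c = -47 (c = -48 - 1*(-1) = -48 + 1 = -47)
((c + v)² - 335076)*(-231060 - 138678) = ((-47 + 69)² - 335076)*(-231060 - 138678) = (22² - 335076)*(-369738) = (484 - 335076)*(-369738) = -334592*(-369738) = 123711376896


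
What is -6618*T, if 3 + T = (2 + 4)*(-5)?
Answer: 218394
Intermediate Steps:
T = -33 (T = -3 + (2 + 4)*(-5) = -3 + 6*(-5) = -3 - 30 = -33)
-6618*T = -6618*(-33) = 218394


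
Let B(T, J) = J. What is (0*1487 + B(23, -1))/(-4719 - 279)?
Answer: 1/4998 ≈ 0.00020008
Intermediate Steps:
(0*1487 + B(23, -1))/(-4719 - 279) = (0*1487 - 1)/(-4719 - 279) = (0 - 1)/(-4998) = -1*(-1/4998) = 1/4998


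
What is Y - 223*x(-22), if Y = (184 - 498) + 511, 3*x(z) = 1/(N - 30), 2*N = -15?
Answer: 44771/225 ≈ 198.98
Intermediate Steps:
N = -15/2 (N = (½)*(-15) = -15/2 ≈ -7.5000)
x(z) = -2/225 (x(z) = 1/(3*(-15/2 - 30)) = 1/(3*(-75/2)) = (⅓)*(-2/75) = -2/225)
Y = 197 (Y = -314 + 511 = 197)
Y - 223*x(-22) = 197 - 223*(-2/225) = 197 + 446/225 = 44771/225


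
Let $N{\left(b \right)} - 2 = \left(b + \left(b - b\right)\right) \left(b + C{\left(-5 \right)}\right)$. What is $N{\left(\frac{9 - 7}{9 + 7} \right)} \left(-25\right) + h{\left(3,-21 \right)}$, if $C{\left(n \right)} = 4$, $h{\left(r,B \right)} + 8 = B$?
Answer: $- \frac{5881}{64} \approx -91.891$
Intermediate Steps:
$h{\left(r,B \right)} = -8 + B$
$N{\left(b \right)} = 2 + b \left(4 + b\right)$ ($N{\left(b \right)} = 2 + \left(b + \left(b - b\right)\right) \left(b + 4\right) = 2 + \left(b + 0\right) \left(4 + b\right) = 2 + b \left(4 + b\right)$)
$N{\left(\frac{9 - 7}{9 + 7} \right)} \left(-25\right) + h{\left(3,-21 \right)} = \left(2 + \left(\frac{9 - 7}{9 + 7}\right)^{2} + 4 \frac{9 - 7}{9 + 7}\right) \left(-25\right) - 29 = \left(2 + \left(\frac{2}{16}\right)^{2} + 4 \cdot \frac{2}{16}\right) \left(-25\right) - 29 = \left(2 + \left(2 \cdot \frac{1}{16}\right)^{2} + 4 \cdot 2 \cdot \frac{1}{16}\right) \left(-25\right) - 29 = \left(2 + \left(\frac{1}{8}\right)^{2} + 4 \cdot \frac{1}{8}\right) \left(-25\right) - 29 = \left(2 + \frac{1}{64} + \frac{1}{2}\right) \left(-25\right) - 29 = \frac{161}{64} \left(-25\right) - 29 = - \frac{4025}{64} - 29 = - \frac{5881}{64}$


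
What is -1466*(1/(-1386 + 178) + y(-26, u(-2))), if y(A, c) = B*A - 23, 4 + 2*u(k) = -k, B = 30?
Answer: 711028325/604 ≈ 1.1772e+6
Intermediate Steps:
u(k) = -2 - k/2 (u(k) = -2 + (-k)/2 = -2 - k/2)
y(A, c) = -23 + 30*A (y(A, c) = 30*A - 23 = -23 + 30*A)
-1466*(1/(-1386 + 178) + y(-26, u(-2))) = -1466*(1/(-1386 + 178) + (-23 + 30*(-26))) = -1466*(1/(-1208) + (-23 - 780)) = -1466*(-1/1208 - 803) = -1466*(-970025/1208) = 711028325/604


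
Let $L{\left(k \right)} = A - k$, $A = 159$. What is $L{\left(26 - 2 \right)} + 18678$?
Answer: $18813$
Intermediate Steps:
$L{\left(k \right)} = 159 - k$
$L{\left(26 - 2 \right)} + 18678 = \left(159 - \left(26 - 2\right)\right) + 18678 = \left(159 - 24\right) + 18678 = 135 + 18678 = 18813$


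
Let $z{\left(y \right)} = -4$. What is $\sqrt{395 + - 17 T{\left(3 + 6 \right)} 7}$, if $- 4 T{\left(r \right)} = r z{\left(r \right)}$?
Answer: $26 i \approx 26.0 i$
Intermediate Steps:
$T{\left(r \right)} = r$ ($T{\left(r \right)} = - \frac{r \left(-4\right)}{4} = - \frac{\left(-4\right) r}{4} = r$)
$\sqrt{395 + - 17 T{\left(3 + 6 \right)} 7} = \sqrt{395 + - 17 \left(3 + 6\right) 7} = \sqrt{395 + \left(-17\right) 9 \cdot 7} = \sqrt{395 - 1071} = \sqrt{-676} = 26 i$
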